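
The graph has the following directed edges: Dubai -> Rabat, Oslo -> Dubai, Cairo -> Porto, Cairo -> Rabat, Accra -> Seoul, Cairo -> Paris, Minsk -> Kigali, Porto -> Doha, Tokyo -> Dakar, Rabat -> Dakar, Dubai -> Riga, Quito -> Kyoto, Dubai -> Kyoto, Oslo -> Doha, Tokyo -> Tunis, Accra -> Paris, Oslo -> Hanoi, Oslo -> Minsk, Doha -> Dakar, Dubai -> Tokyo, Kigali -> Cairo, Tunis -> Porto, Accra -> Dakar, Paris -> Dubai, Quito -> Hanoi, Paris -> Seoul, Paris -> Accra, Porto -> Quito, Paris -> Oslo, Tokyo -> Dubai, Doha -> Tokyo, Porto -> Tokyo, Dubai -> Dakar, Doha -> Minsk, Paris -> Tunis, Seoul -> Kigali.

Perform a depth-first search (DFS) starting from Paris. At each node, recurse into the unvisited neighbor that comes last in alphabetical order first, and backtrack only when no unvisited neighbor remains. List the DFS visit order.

Visit Paris
Paris → Tunis
Tunis → Porto
Porto → Tokyo
Tokyo → Dubai
Dubai → Riga
Dubai → Rabat
Rabat → Dakar
Dubai → Kyoto
Porto → Quito
Quito → Hanoi
Porto → Doha
Doha → Minsk
Minsk → Kigali
Kigali → Cairo
Paris → Seoul
Paris → Oslo
Paris → Accra

Paris, Tunis, Porto, Tokyo, Dubai, Riga, Rabat, Dakar, Kyoto, Quito, Hanoi, Doha, Minsk, Kigali, Cairo, Seoul, Oslo, Accra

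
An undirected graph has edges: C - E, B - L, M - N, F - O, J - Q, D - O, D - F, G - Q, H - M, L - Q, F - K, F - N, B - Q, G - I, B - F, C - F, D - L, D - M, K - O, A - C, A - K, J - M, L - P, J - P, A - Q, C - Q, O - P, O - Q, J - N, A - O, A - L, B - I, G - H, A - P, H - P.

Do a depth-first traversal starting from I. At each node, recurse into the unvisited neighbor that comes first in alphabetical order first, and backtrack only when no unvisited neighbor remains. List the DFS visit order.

I B F C A K O D L P H G Q J M N E

Visit I
I → B
B → F
F → C
C → A
A → K
K → O
O → D
D → L
L → P
P → H
H → G
G → Q
Q → J
J → M
M → N
C → E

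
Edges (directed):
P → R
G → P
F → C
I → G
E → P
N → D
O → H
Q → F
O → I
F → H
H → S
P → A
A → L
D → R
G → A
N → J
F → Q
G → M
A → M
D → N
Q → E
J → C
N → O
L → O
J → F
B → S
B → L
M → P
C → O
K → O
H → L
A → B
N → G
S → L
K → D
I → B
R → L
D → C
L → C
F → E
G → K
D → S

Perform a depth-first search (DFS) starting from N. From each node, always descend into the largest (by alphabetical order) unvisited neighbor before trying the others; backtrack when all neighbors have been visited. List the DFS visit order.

N O I G P R L C A M B S K D H J F Q E

Visit N
N → O
O → I
I → G
G → P
P → R
R → L
L → C
P → A
A → M
A → B
B → S
G → K
K → D
O → H
N → J
J → F
F → Q
Q → E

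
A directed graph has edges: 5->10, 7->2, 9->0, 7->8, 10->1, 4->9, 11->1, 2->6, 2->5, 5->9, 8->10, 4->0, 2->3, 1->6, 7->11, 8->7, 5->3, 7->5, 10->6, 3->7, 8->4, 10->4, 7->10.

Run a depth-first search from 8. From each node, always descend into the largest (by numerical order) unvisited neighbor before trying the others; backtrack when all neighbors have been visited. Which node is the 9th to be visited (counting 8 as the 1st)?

11

Visit 8
8 → 10
10 → 6
10 → 4
4 → 9
9 → 0
10 → 1
8 → 7
7 → 11
7 → 5
5 → 3
7 → 2

Visit order: 8, 10, 6, 4, 9, 0, 1, 7, 11, 5, 3, 2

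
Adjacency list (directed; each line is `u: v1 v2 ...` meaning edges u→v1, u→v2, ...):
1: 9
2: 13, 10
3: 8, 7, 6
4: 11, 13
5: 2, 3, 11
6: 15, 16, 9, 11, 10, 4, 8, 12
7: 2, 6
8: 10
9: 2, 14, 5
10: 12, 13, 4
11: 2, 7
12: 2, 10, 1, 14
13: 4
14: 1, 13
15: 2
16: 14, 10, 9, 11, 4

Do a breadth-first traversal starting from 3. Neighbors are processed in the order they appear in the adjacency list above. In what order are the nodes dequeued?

Visit 3; enqueue 8, 7, 6 → queue [8, 7, 6]
Visit 8; enqueue 10 → queue [7, 6, 10]
Visit 7; enqueue 2 → queue [6, 10, 2]
Visit 6; enqueue 15, 16, 9, 11, 4, 12 → queue [10, 2, 15, 16, 9, 11, 4, 12]
Visit 10; enqueue 13 → queue [2, 15, 16, 9, 11, 4, 12, 13]
Visit 2 → queue [15, 16, 9, 11, 4, 12, 13]
Visit 15 → queue [16, 9, 11, 4, 12, 13]
Visit 16; enqueue 14 → queue [9, 11, 4, 12, 13, 14]
Visit 9; enqueue 5 → queue [11, 4, 12, 13, 14, 5]
Visit 11 → queue [4, 12, 13, 14, 5]
Visit 4 → queue [12, 13, 14, 5]
Visit 12; enqueue 1 → queue [13, 14, 5, 1]
Visit 13 → queue [14, 5, 1]
Visit 14 → queue [5, 1]
Visit 5 → queue [1]
Visit 1 → queue []

3 → 8 → 7 → 6 → 10 → 2 → 15 → 16 → 9 → 11 → 4 → 12 → 13 → 14 → 5 → 1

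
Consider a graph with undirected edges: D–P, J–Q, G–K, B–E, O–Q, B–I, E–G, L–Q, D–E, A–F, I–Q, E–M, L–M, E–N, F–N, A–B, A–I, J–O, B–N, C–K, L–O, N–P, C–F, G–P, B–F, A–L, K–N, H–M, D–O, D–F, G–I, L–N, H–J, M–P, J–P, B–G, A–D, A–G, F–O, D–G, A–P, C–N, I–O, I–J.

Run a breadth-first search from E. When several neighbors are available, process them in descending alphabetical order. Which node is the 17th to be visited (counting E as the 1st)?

Visit E; enqueue N, M, G, D, B → queue [N, M, G, D, B]
Visit N; enqueue P, L, K, F, C → queue [M, G, D, B, P, L, K, F, C]
Visit M; enqueue H → queue [G, D, B, P, L, K, F, C, H]
Visit G; enqueue I, A → queue [D, B, P, L, K, F, C, H, I, A]
Visit D; enqueue O → queue [B, P, L, K, F, C, H, I, A, O]
Visit B → queue [P, L, K, F, C, H, I, A, O]
Visit P; enqueue J → queue [L, K, F, C, H, I, A, O, J]
Visit L; enqueue Q → queue [K, F, C, H, I, A, O, J, Q]
Visit K → queue [F, C, H, I, A, O, J, Q]
Visit F → queue [C, H, I, A, O, J, Q]
Visit C → queue [H, I, A, O, J, Q]
Visit H → queue [I, A, O, J, Q]
Visit I → queue [A, O, J, Q]
Visit A → queue [O, J, Q]
Visit O → queue [J, Q]
Visit J → queue [Q]
Visit Q → queue []

Visit order: E, N, M, G, D, B, P, L, K, F, C, H, I, A, O, J, Q

Q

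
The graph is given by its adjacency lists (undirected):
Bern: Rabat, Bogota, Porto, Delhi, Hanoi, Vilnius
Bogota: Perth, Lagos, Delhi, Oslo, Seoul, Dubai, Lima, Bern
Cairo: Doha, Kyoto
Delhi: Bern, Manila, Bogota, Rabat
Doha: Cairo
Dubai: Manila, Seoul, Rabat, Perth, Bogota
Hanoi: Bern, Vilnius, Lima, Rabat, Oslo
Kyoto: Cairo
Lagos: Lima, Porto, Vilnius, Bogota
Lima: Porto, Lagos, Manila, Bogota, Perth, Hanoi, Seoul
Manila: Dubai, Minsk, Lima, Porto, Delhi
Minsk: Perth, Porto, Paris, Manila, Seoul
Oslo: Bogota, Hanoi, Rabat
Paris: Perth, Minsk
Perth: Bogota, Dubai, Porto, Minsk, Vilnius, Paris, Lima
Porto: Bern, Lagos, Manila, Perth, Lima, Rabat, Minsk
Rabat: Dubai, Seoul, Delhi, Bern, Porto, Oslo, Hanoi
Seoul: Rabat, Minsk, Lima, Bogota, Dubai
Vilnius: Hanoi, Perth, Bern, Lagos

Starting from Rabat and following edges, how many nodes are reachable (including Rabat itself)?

16

BFS from Rabat visits: Rabat, Dubai, Seoul, Delhi, Bern, Porto, Oslo, Hanoi, Manila, Perth, Bogota, Minsk, Lima, Vilnius, Lagos, Paris
Reachable nodes: 16 of 19 total.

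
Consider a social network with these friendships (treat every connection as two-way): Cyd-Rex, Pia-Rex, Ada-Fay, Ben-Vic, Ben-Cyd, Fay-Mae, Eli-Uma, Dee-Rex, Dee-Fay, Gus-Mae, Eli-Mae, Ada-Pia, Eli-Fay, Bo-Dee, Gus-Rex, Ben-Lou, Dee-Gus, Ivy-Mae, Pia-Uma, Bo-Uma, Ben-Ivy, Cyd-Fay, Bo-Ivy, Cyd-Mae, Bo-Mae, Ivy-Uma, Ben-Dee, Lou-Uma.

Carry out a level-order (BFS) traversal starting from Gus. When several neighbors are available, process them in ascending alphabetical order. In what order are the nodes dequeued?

Gus, Dee, Mae, Rex, Ben, Bo, Fay, Cyd, Eli, Ivy, Pia, Lou, Vic, Uma, Ada

Visit Gus; enqueue Dee, Mae, Rex → queue [Dee, Mae, Rex]
Visit Dee; enqueue Ben, Bo, Fay → queue [Mae, Rex, Ben, Bo, Fay]
Visit Mae; enqueue Cyd, Eli, Ivy → queue [Rex, Ben, Bo, Fay, Cyd, Eli, Ivy]
Visit Rex; enqueue Pia → queue [Ben, Bo, Fay, Cyd, Eli, Ivy, Pia]
Visit Ben; enqueue Lou, Vic → queue [Bo, Fay, Cyd, Eli, Ivy, Pia, Lou, Vic]
Visit Bo; enqueue Uma → queue [Fay, Cyd, Eli, Ivy, Pia, Lou, Vic, Uma]
Visit Fay; enqueue Ada → queue [Cyd, Eli, Ivy, Pia, Lou, Vic, Uma, Ada]
Visit Cyd → queue [Eli, Ivy, Pia, Lou, Vic, Uma, Ada]
Visit Eli → queue [Ivy, Pia, Lou, Vic, Uma, Ada]
Visit Ivy → queue [Pia, Lou, Vic, Uma, Ada]
Visit Pia → queue [Lou, Vic, Uma, Ada]
Visit Lou → queue [Vic, Uma, Ada]
Visit Vic → queue [Uma, Ada]
Visit Uma → queue [Ada]
Visit Ada → queue []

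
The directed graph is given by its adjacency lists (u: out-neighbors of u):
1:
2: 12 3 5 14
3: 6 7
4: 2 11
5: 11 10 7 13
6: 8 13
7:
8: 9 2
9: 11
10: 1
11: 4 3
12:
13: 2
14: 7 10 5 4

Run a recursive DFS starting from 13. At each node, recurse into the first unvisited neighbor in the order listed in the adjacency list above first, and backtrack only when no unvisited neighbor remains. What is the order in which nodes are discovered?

Visit 13
13 → 2
2 → 12
2 → 3
3 → 6
6 → 8
8 → 9
9 → 11
11 → 4
3 → 7
2 → 5
5 → 10
10 → 1
2 → 14

13 -> 2 -> 12 -> 3 -> 6 -> 8 -> 9 -> 11 -> 4 -> 7 -> 5 -> 10 -> 1 -> 14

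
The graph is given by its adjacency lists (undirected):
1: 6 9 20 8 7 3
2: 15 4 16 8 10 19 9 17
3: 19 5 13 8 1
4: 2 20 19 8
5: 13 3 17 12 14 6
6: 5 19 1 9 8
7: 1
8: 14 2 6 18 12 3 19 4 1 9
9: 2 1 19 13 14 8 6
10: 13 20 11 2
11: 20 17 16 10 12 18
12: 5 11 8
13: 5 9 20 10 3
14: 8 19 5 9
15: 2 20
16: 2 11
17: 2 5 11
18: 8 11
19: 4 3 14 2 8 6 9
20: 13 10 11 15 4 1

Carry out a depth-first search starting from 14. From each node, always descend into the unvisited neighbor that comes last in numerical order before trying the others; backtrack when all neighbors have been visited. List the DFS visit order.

Visit 14
14 → 19
19 → 9
9 → 13
13 → 20
20 → 15
15 → 2
2 → 17
17 → 11
11 → 18
18 → 8
8 → 12
12 → 5
5 → 6
6 → 1
1 → 7
1 → 3
8 → 4
11 → 16
11 → 10

14 → 19 → 9 → 13 → 20 → 15 → 2 → 17 → 11 → 18 → 8 → 12 → 5 → 6 → 1 → 7 → 3 → 4 → 16 → 10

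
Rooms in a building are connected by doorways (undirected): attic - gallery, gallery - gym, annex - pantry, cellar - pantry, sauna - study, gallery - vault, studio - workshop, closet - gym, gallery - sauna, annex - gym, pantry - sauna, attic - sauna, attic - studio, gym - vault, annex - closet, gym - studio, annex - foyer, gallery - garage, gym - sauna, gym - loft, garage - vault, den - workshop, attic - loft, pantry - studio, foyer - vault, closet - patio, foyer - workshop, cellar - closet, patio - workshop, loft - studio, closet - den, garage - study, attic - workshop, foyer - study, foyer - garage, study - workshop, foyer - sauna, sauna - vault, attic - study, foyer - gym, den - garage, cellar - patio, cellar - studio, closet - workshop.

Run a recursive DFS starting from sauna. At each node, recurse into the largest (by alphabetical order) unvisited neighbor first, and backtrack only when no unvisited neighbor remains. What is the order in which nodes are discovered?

sauna vault gym studio workshop study garage gallery attic loft foyer annex pantry cellar patio closet den

Visit sauna
sauna → vault
vault → gym
gym → studio
studio → workshop
workshop → study
study → garage
garage → gallery
gallery → attic
attic → loft
garage → foyer
foyer → annex
annex → pantry
pantry → cellar
cellar → patio
patio → closet
closet → den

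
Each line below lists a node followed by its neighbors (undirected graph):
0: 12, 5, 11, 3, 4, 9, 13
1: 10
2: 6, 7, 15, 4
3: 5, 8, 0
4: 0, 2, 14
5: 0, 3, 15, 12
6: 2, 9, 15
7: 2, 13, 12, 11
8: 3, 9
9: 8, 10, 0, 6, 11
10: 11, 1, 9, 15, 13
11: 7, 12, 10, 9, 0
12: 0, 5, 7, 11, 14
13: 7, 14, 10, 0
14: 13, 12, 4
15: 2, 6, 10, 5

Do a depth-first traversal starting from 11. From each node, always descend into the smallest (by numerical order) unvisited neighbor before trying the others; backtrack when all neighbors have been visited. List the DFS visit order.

Visit 11
11 → 0
0 → 3
3 → 5
5 → 12
12 → 7
7 → 2
2 → 4
4 → 14
14 → 13
13 → 10
10 → 1
10 → 9
9 → 6
6 → 15
9 → 8

11, 0, 3, 5, 12, 7, 2, 4, 14, 13, 10, 1, 9, 6, 15, 8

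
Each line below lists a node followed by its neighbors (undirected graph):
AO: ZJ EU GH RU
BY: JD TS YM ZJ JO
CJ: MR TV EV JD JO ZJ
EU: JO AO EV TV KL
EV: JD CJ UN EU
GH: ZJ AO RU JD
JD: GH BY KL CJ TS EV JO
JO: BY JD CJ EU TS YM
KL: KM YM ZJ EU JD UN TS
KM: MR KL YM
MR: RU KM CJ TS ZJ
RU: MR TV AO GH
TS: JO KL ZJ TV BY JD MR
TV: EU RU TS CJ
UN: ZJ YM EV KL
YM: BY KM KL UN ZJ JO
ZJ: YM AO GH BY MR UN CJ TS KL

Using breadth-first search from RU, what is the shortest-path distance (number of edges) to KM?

Level 0: RU
Level 1: AO, GH, MR, TV
Level 2: CJ, EU, JD, KM, TS, ZJ
Level 3: BY, EV, JO, KL, UN, YM
KM first appears at level 2.

2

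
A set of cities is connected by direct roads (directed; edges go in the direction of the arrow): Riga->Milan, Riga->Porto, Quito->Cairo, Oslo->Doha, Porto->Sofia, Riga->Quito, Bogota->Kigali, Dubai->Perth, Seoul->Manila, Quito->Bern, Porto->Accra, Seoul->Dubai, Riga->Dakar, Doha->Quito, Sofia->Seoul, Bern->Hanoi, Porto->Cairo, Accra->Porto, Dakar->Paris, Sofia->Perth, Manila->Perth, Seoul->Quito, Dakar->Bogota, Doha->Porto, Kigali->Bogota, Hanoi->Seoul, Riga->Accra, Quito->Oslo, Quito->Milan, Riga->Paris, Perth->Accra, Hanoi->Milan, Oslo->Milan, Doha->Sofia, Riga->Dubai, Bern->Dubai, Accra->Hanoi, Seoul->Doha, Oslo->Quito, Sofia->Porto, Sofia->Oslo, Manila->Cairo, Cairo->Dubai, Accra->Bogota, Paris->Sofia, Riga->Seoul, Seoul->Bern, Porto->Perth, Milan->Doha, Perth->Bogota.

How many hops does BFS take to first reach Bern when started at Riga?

Level 0: Riga
Level 1: Accra, Dakar, Dubai, Milan, Paris, Porto, Quito, Seoul
Level 2: Bern, Bogota, Cairo, Doha, Hanoi, Manila, Oslo, Perth, Sofia
Level 3: Kigali
Bern first appears at level 2.

2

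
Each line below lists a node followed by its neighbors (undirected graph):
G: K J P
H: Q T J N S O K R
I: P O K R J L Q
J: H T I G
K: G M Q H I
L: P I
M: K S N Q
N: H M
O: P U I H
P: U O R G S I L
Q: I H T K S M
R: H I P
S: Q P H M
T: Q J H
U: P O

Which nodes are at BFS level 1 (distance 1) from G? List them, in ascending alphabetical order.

J, K, P

Level 0: G
Level 1: J, K, P
Level 2: H, I, L, M, O, Q, R, S, T, U
Level 3: N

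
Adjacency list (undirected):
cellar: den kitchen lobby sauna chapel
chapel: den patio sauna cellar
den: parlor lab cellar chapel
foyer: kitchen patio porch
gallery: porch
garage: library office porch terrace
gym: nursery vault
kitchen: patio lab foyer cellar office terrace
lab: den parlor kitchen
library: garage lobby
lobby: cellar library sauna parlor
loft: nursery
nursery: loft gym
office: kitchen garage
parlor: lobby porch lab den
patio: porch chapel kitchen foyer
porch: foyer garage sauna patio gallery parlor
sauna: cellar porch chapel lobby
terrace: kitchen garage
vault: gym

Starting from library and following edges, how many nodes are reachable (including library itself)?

BFS from library visits: library, garage, lobby, office, porch, terrace, cellar, sauna, parlor, kitchen, foyer, patio, gallery, den, chapel, lab
Reachable nodes: 16 of 20 total.

16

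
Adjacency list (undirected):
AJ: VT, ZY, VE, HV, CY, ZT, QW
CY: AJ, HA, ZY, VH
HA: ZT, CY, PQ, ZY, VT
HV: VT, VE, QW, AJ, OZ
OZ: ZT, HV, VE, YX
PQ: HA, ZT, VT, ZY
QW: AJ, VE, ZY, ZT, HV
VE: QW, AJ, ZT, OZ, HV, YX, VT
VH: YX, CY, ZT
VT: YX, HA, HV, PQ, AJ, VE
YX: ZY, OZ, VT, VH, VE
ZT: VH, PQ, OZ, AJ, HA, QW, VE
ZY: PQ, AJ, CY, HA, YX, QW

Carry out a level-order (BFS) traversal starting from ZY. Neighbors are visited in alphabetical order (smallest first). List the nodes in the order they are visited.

Visit ZY; enqueue AJ, CY, HA, PQ, QW, YX → queue [AJ, CY, HA, PQ, QW, YX]
Visit AJ; enqueue HV, VE, VT, ZT → queue [CY, HA, PQ, QW, YX, HV, VE, VT, ZT]
Visit CY; enqueue VH → queue [HA, PQ, QW, YX, HV, VE, VT, ZT, VH]
Visit HA → queue [PQ, QW, YX, HV, VE, VT, ZT, VH]
Visit PQ → queue [QW, YX, HV, VE, VT, ZT, VH]
Visit QW → queue [YX, HV, VE, VT, ZT, VH]
Visit YX; enqueue OZ → queue [HV, VE, VT, ZT, VH, OZ]
Visit HV → queue [VE, VT, ZT, VH, OZ]
Visit VE → queue [VT, ZT, VH, OZ]
Visit VT → queue [ZT, VH, OZ]
Visit ZT → queue [VH, OZ]
Visit VH → queue [OZ]
Visit OZ → queue []

ZY -> AJ -> CY -> HA -> PQ -> QW -> YX -> HV -> VE -> VT -> ZT -> VH -> OZ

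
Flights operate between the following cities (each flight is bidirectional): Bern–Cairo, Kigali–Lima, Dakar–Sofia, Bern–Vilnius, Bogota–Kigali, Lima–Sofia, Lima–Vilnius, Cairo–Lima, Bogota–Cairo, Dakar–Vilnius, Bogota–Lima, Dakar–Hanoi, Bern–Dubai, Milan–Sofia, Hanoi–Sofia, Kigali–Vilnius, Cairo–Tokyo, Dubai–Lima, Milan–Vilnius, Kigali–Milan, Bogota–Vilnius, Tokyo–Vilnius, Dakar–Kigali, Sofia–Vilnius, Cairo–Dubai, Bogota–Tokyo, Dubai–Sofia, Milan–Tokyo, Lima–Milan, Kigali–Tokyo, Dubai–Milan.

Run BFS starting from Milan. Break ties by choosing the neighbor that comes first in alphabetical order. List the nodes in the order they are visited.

Visit Milan; enqueue Dubai, Kigali, Lima, Sofia, Tokyo, Vilnius → queue [Dubai, Kigali, Lima, Sofia, Tokyo, Vilnius]
Visit Dubai; enqueue Bern, Cairo → queue [Kigali, Lima, Sofia, Tokyo, Vilnius, Bern, Cairo]
Visit Kigali; enqueue Bogota, Dakar → queue [Lima, Sofia, Tokyo, Vilnius, Bern, Cairo, Bogota, Dakar]
Visit Lima → queue [Sofia, Tokyo, Vilnius, Bern, Cairo, Bogota, Dakar]
Visit Sofia; enqueue Hanoi → queue [Tokyo, Vilnius, Bern, Cairo, Bogota, Dakar, Hanoi]
Visit Tokyo → queue [Vilnius, Bern, Cairo, Bogota, Dakar, Hanoi]
Visit Vilnius → queue [Bern, Cairo, Bogota, Dakar, Hanoi]
Visit Bern → queue [Cairo, Bogota, Dakar, Hanoi]
Visit Cairo → queue [Bogota, Dakar, Hanoi]
Visit Bogota → queue [Dakar, Hanoi]
Visit Dakar → queue [Hanoi]
Visit Hanoi → queue []

Milan, Dubai, Kigali, Lima, Sofia, Tokyo, Vilnius, Bern, Cairo, Bogota, Dakar, Hanoi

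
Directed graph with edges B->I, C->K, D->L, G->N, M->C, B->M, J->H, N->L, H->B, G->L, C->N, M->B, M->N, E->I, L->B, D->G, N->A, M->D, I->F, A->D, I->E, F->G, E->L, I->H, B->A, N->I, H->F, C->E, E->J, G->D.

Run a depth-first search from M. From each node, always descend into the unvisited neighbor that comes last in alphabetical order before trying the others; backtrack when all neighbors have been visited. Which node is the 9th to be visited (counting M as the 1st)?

D

Visit M
M → N
N → L
L → B
B → I
I → H
H → F
F → G
G → D
I → E
E → J
B → A
M → C
C → K

Visit order: M, N, L, B, I, H, F, G, D, E, J, A, C, K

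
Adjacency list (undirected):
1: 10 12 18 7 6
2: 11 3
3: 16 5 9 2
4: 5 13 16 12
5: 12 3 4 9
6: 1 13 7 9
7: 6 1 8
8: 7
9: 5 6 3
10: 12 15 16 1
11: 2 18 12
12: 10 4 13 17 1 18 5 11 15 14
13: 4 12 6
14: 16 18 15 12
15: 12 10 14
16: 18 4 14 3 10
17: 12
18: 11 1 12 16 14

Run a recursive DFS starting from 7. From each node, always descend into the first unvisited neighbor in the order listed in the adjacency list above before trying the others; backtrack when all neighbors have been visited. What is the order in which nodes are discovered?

7, 6, 1, 10, 12, 4, 5, 3, 16, 18, 11, 2, 14, 15, 9, 13, 17, 8

Visit 7
7 → 6
6 → 1
1 → 10
10 → 12
12 → 4
4 → 5
5 → 3
3 → 16
16 → 18
18 → 11
11 → 2
18 → 14
14 → 15
3 → 9
4 → 13
12 → 17
7 → 8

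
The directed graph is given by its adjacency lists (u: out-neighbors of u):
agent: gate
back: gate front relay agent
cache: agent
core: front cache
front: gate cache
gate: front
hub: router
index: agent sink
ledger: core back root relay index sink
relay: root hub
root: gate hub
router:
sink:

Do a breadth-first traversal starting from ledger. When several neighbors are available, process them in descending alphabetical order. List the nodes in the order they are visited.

ledger, sink, root, relay, index, core, back, hub, gate, agent, front, cache, router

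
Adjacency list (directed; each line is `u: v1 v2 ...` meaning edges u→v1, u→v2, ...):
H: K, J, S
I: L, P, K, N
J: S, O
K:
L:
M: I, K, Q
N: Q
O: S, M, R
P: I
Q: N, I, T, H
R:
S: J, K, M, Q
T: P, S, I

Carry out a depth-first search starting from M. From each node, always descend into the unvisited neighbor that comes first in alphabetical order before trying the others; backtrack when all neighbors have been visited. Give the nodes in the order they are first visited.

M → I → K → L → N → Q → H → J → O → R → S → T → P

Visit M
M → I
I → K
I → L
I → N
N → Q
Q → H
H → J
J → O
O → R
O → S
Q → T
T → P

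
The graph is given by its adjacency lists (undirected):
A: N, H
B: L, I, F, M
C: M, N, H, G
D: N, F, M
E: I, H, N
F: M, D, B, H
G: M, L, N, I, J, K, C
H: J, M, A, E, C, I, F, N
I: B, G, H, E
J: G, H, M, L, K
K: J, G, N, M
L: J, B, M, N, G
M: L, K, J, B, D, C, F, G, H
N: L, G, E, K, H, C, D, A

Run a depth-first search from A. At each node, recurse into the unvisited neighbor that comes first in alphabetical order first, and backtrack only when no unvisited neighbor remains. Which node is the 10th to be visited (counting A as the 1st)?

Visit A
A → H
H → C
C → G
G → I
I → B
B → F
F → D
D → M
M → J
J → K
K → N
N → E
N → L

Visit order: A, H, C, G, I, B, F, D, M, J, K, N, E, L

J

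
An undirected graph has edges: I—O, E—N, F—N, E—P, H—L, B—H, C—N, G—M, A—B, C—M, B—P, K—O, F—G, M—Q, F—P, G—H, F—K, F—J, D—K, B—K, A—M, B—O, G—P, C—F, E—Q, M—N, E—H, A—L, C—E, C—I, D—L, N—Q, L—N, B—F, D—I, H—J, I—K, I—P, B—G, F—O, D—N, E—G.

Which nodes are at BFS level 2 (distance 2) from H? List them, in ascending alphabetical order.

A, C, D, F, K, M, N, O, P, Q

Level 0: H
Level 1: B, E, G, J, L
Level 2: A, C, D, F, K, M, N, O, P, Q
Level 3: I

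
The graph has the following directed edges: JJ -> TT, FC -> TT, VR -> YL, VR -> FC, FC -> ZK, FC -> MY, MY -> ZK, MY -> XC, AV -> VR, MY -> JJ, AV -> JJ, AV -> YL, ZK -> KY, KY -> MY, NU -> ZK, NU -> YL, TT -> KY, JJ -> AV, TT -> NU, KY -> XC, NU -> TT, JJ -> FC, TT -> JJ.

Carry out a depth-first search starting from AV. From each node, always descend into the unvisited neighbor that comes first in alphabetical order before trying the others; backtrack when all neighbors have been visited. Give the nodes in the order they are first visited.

AV -> JJ -> FC -> MY -> XC -> ZK -> KY -> TT -> NU -> YL -> VR

Visit AV
AV → JJ
JJ → FC
FC → MY
MY → XC
MY → ZK
ZK → KY
FC → TT
TT → NU
NU → YL
AV → VR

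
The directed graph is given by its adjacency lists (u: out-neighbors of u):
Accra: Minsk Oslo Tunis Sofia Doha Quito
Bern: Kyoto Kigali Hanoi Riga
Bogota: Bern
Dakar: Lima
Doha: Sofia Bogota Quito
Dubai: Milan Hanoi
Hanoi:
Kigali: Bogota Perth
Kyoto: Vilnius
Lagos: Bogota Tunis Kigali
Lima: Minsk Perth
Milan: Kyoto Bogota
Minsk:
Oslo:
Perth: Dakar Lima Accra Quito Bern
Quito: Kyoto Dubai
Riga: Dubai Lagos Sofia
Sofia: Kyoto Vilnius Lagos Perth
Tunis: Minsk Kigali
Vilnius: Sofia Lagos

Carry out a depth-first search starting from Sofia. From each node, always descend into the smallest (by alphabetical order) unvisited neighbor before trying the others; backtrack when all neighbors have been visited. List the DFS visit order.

Visit Sofia
Sofia → Kyoto
Kyoto → Vilnius
Vilnius → Lagos
Lagos → Bogota
Bogota → Bern
Bern → Hanoi
Bern → Kigali
Kigali → Perth
Perth → Accra
Accra → Doha
Doha → Quito
Quito → Dubai
Dubai → Milan
Accra → Minsk
Accra → Oslo
Accra → Tunis
Perth → Dakar
Dakar → Lima
Bern → Riga

Sofia, Kyoto, Vilnius, Lagos, Bogota, Bern, Hanoi, Kigali, Perth, Accra, Doha, Quito, Dubai, Milan, Minsk, Oslo, Tunis, Dakar, Lima, Riga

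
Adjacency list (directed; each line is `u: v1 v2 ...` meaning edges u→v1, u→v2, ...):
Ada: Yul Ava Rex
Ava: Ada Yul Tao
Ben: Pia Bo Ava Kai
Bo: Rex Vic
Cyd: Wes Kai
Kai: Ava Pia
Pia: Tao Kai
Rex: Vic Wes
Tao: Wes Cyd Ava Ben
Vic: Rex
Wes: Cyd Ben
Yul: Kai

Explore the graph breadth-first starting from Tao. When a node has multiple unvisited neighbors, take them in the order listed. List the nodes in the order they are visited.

Tao -> Wes -> Cyd -> Ava -> Ben -> Kai -> Ada -> Yul -> Pia -> Bo -> Rex -> Vic

Visit Tao; enqueue Wes, Cyd, Ava, Ben → queue [Wes, Cyd, Ava, Ben]
Visit Wes → queue [Cyd, Ava, Ben]
Visit Cyd; enqueue Kai → queue [Ava, Ben, Kai]
Visit Ava; enqueue Ada, Yul → queue [Ben, Kai, Ada, Yul]
Visit Ben; enqueue Pia, Bo → queue [Kai, Ada, Yul, Pia, Bo]
Visit Kai → queue [Ada, Yul, Pia, Bo]
Visit Ada; enqueue Rex → queue [Yul, Pia, Bo, Rex]
Visit Yul → queue [Pia, Bo, Rex]
Visit Pia → queue [Bo, Rex]
Visit Bo; enqueue Vic → queue [Rex, Vic]
Visit Rex → queue [Vic]
Visit Vic → queue []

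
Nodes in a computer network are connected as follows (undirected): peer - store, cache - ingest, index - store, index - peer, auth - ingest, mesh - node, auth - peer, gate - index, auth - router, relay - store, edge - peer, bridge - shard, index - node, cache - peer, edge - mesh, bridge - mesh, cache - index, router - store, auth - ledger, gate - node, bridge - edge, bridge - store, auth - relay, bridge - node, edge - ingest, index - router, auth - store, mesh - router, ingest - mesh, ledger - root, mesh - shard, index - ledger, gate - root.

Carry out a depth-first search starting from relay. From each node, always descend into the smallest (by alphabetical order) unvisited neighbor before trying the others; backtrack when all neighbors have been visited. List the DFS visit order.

relay auth ingest cache index gate node bridge edge mesh router store peer shard root ledger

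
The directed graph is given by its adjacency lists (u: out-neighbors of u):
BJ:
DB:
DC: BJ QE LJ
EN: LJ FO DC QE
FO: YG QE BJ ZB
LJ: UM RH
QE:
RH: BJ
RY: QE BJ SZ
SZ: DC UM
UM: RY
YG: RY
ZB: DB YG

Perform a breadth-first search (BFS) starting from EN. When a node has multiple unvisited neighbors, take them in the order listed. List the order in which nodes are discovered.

EN -> LJ -> FO -> DC -> QE -> UM -> RH -> YG -> BJ -> ZB -> RY -> DB -> SZ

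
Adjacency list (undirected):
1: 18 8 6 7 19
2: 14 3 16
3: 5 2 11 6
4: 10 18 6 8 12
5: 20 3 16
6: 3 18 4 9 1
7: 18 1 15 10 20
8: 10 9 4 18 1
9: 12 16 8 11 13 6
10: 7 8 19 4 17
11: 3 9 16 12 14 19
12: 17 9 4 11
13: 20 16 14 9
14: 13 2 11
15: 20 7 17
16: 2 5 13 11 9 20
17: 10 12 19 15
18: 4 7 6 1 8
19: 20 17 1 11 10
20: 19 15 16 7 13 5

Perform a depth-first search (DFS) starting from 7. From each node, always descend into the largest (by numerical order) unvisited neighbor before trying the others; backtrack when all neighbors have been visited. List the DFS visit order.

7 -> 20 -> 19 -> 17 -> 15 -> 12 -> 11 -> 16 -> 13 -> 14 -> 2 -> 3 -> 6 -> 18 -> 8 -> 10 -> 4 -> 9 -> 1 -> 5

Visit 7
7 → 20
20 → 19
19 → 17
17 → 15
17 → 12
12 → 11
11 → 16
16 → 13
13 → 14
14 → 2
2 → 3
3 → 6
6 → 18
18 → 8
8 → 10
10 → 4
8 → 9
8 → 1
3 → 5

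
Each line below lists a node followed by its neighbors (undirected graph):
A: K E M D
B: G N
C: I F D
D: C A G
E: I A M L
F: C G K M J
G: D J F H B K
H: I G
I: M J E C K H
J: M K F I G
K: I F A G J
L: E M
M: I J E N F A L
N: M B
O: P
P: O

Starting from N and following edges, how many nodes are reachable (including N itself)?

14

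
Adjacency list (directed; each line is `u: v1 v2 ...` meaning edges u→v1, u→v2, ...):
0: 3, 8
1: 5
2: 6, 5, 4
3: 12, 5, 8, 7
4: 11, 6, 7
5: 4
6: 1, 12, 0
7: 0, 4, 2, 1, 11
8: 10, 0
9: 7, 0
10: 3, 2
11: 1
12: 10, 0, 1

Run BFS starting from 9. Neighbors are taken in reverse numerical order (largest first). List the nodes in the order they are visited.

9 -> 7 -> 0 -> 11 -> 4 -> 2 -> 1 -> 8 -> 3 -> 6 -> 5 -> 10 -> 12

Visit 9; enqueue 7, 0 → queue [7, 0]
Visit 7; enqueue 11, 4, 2, 1 → queue [0, 11, 4, 2, 1]
Visit 0; enqueue 8, 3 → queue [11, 4, 2, 1, 8, 3]
Visit 11 → queue [4, 2, 1, 8, 3]
Visit 4; enqueue 6 → queue [2, 1, 8, 3, 6]
Visit 2; enqueue 5 → queue [1, 8, 3, 6, 5]
Visit 1 → queue [8, 3, 6, 5]
Visit 8; enqueue 10 → queue [3, 6, 5, 10]
Visit 3; enqueue 12 → queue [6, 5, 10, 12]
Visit 6 → queue [5, 10, 12]
Visit 5 → queue [10, 12]
Visit 10 → queue [12]
Visit 12 → queue []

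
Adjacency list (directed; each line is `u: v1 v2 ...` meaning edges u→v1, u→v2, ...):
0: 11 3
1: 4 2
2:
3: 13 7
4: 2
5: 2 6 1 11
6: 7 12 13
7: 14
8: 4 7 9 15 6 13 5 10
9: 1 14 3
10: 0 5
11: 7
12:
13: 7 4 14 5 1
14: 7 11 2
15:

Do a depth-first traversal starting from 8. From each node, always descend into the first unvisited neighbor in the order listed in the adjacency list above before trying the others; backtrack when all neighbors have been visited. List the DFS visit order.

Visit 8
8 → 4
4 → 2
8 → 7
7 → 14
14 → 11
8 → 9
9 → 1
9 → 3
3 → 13
13 → 5
5 → 6
6 → 12
8 → 15
8 → 10
10 → 0

8, 4, 2, 7, 14, 11, 9, 1, 3, 13, 5, 6, 12, 15, 10, 0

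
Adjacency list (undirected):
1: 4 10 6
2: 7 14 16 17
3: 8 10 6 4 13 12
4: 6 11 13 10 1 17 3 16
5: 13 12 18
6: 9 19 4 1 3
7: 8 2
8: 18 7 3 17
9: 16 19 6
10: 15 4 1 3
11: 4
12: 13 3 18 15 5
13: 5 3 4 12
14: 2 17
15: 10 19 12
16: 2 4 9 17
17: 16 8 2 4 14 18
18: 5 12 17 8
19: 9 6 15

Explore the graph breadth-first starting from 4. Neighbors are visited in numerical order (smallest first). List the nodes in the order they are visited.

Visit 4; enqueue 1, 3, 6, 10, 11, 13, 16, 17 → queue [1, 3, 6, 10, 11, 13, 16, 17]
Visit 1 → queue [3, 6, 10, 11, 13, 16, 17]
Visit 3; enqueue 8, 12 → queue [6, 10, 11, 13, 16, 17, 8, 12]
Visit 6; enqueue 9, 19 → queue [10, 11, 13, 16, 17, 8, 12, 9, 19]
Visit 10; enqueue 15 → queue [11, 13, 16, 17, 8, 12, 9, 19, 15]
Visit 11 → queue [13, 16, 17, 8, 12, 9, 19, 15]
Visit 13; enqueue 5 → queue [16, 17, 8, 12, 9, 19, 15, 5]
Visit 16; enqueue 2 → queue [17, 8, 12, 9, 19, 15, 5, 2]
Visit 17; enqueue 14, 18 → queue [8, 12, 9, 19, 15, 5, 2, 14, 18]
Visit 8; enqueue 7 → queue [12, 9, 19, 15, 5, 2, 14, 18, 7]
Visit 12 → queue [9, 19, 15, 5, 2, 14, 18, 7]
Visit 9 → queue [19, 15, 5, 2, 14, 18, 7]
Visit 19 → queue [15, 5, 2, 14, 18, 7]
Visit 15 → queue [5, 2, 14, 18, 7]
Visit 5 → queue [2, 14, 18, 7]
Visit 2 → queue [14, 18, 7]
Visit 14 → queue [18, 7]
Visit 18 → queue [7]
Visit 7 → queue []

4 → 1 → 3 → 6 → 10 → 11 → 13 → 16 → 17 → 8 → 12 → 9 → 19 → 15 → 5 → 2 → 14 → 18 → 7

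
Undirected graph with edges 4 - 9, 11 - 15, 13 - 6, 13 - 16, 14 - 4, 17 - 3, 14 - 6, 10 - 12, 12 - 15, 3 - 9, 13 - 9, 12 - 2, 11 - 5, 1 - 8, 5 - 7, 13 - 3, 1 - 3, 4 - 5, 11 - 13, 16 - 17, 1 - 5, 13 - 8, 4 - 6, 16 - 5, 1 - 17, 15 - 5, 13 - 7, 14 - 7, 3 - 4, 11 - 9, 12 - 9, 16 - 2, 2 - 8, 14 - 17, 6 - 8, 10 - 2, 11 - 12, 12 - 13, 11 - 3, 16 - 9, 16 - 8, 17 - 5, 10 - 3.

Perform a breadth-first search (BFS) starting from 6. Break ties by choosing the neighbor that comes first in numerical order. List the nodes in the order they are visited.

Visit 6; enqueue 4, 8, 13, 14 → queue [4, 8, 13, 14]
Visit 4; enqueue 3, 5, 9 → queue [8, 13, 14, 3, 5, 9]
Visit 8; enqueue 1, 2, 16 → queue [13, 14, 3, 5, 9, 1, 2, 16]
Visit 13; enqueue 7, 11, 12 → queue [14, 3, 5, 9, 1, 2, 16, 7, 11, 12]
Visit 14; enqueue 17 → queue [3, 5, 9, 1, 2, 16, 7, 11, 12, 17]
Visit 3; enqueue 10 → queue [5, 9, 1, 2, 16, 7, 11, 12, 17, 10]
Visit 5; enqueue 15 → queue [9, 1, 2, 16, 7, 11, 12, 17, 10, 15]
Visit 9 → queue [1, 2, 16, 7, 11, 12, 17, 10, 15]
Visit 1 → queue [2, 16, 7, 11, 12, 17, 10, 15]
Visit 2 → queue [16, 7, 11, 12, 17, 10, 15]
Visit 16 → queue [7, 11, 12, 17, 10, 15]
Visit 7 → queue [11, 12, 17, 10, 15]
Visit 11 → queue [12, 17, 10, 15]
Visit 12 → queue [17, 10, 15]
Visit 17 → queue [10, 15]
Visit 10 → queue [15]
Visit 15 → queue []

6, 4, 8, 13, 14, 3, 5, 9, 1, 2, 16, 7, 11, 12, 17, 10, 15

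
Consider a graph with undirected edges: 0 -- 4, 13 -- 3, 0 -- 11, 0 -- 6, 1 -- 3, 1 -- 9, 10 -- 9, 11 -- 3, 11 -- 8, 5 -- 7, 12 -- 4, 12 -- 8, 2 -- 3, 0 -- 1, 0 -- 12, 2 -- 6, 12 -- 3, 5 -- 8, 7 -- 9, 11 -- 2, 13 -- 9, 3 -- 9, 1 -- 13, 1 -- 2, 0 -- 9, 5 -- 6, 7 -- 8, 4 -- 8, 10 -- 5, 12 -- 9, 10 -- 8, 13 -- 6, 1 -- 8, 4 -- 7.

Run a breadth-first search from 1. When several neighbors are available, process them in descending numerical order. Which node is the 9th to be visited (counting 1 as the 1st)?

Visit 1; enqueue 13, 9, 8, 3, 2, 0 → queue [13, 9, 8, 3, 2, 0]
Visit 13; enqueue 6 → queue [9, 8, 3, 2, 0, 6]
Visit 9; enqueue 12, 10, 7 → queue [8, 3, 2, 0, 6, 12, 10, 7]
Visit 8; enqueue 11, 5, 4 → queue [3, 2, 0, 6, 12, 10, 7, 11, 5, 4]
Visit 3 → queue [2, 0, 6, 12, 10, 7, 11, 5, 4]
Visit 2 → queue [0, 6, 12, 10, 7, 11, 5, 4]
Visit 0 → queue [6, 12, 10, 7, 11, 5, 4]
Visit 6 → queue [12, 10, 7, 11, 5, 4]
Visit 12 → queue [10, 7, 11, 5, 4]
Visit 10 → queue [7, 11, 5, 4]
Visit 7 → queue [11, 5, 4]
Visit 11 → queue [5, 4]
Visit 5 → queue [4]
Visit 4 → queue []

Visit order: 1, 13, 9, 8, 3, 2, 0, 6, 12, 10, 7, 11, 5, 4

12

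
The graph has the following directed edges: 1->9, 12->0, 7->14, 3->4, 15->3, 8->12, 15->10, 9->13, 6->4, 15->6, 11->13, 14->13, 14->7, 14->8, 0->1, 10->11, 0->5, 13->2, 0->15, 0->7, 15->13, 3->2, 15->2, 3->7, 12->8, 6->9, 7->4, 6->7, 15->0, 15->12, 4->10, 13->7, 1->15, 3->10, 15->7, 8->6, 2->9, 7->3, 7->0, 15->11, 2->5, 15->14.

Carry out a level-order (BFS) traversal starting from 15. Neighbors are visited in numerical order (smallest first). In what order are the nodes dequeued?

15 -> 0 -> 2 -> 3 -> 6 -> 7 -> 10 -> 11 -> 12 -> 13 -> 14 -> 1 -> 5 -> 9 -> 4 -> 8

Visit 15; enqueue 0, 2, 3, 6, 7, 10, 11, 12, 13, 14 → queue [0, 2, 3, 6, 7, 10, 11, 12, 13, 14]
Visit 0; enqueue 1, 5 → queue [2, 3, 6, 7, 10, 11, 12, 13, 14, 1, 5]
Visit 2; enqueue 9 → queue [3, 6, 7, 10, 11, 12, 13, 14, 1, 5, 9]
Visit 3; enqueue 4 → queue [6, 7, 10, 11, 12, 13, 14, 1, 5, 9, 4]
Visit 6 → queue [7, 10, 11, 12, 13, 14, 1, 5, 9, 4]
Visit 7 → queue [10, 11, 12, 13, 14, 1, 5, 9, 4]
Visit 10 → queue [11, 12, 13, 14, 1, 5, 9, 4]
Visit 11 → queue [12, 13, 14, 1, 5, 9, 4]
Visit 12; enqueue 8 → queue [13, 14, 1, 5, 9, 4, 8]
Visit 13 → queue [14, 1, 5, 9, 4, 8]
Visit 14 → queue [1, 5, 9, 4, 8]
Visit 1 → queue [5, 9, 4, 8]
Visit 5 → queue [9, 4, 8]
Visit 9 → queue [4, 8]
Visit 4 → queue [8]
Visit 8 → queue []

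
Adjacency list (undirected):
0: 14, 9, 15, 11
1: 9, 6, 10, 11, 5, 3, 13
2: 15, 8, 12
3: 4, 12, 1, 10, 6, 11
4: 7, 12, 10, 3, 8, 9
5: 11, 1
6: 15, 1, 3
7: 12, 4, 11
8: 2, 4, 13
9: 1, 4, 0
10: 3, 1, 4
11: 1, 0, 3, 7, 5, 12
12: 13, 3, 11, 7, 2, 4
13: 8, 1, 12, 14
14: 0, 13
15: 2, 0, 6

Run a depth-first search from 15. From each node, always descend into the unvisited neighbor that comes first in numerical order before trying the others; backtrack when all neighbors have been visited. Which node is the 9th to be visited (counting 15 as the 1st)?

Visit 15
15 → 0
0 → 9
9 → 1
1 → 3
3 → 4
4 → 7
7 → 11
11 → 5
11 → 12
12 → 2
2 → 8
8 → 13
13 → 14
4 → 10
3 → 6

Visit order: 15, 0, 9, 1, 3, 4, 7, 11, 5, 12, 2, 8, 13, 14, 10, 6

5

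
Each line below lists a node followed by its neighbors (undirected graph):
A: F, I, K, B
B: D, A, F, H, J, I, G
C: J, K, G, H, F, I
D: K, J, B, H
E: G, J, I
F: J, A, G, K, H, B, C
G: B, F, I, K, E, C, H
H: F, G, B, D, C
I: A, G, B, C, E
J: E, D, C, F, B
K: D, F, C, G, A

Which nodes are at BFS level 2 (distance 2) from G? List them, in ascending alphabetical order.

Level 0: G
Level 1: B, C, E, F, H, I, K
Level 2: A, D, J

A, D, J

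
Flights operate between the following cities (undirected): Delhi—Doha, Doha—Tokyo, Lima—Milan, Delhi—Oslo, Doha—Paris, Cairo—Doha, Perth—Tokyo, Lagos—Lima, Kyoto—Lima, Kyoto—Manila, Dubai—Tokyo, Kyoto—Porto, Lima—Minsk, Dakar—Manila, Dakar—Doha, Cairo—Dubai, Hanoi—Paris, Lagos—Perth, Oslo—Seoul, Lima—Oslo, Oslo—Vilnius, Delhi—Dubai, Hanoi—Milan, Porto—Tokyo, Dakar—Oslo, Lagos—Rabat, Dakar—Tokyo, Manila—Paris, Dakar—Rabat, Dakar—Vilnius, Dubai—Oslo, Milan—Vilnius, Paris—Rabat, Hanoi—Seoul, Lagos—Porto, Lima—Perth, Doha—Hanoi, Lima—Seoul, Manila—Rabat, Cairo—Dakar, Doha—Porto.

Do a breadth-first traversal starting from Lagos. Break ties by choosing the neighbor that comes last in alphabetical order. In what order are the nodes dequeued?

Lagos -> Rabat -> Porto -> Perth -> Lima -> Paris -> Manila -> Dakar -> Tokyo -> Kyoto -> Doha -> Seoul -> Oslo -> Minsk -> Milan -> Hanoi -> Vilnius -> Cairo -> Dubai -> Delhi

Visit Lagos; enqueue Rabat, Porto, Perth, Lima → queue [Rabat, Porto, Perth, Lima]
Visit Rabat; enqueue Paris, Manila, Dakar → queue [Porto, Perth, Lima, Paris, Manila, Dakar]
Visit Porto; enqueue Tokyo, Kyoto, Doha → queue [Perth, Lima, Paris, Manila, Dakar, Tokyo, Kyoto, Doha]
Visit Perth → queue [Lima, Paris, Manila, Dakar, Tokyo, Kyoto, Doha]
Visit Lima; enqueue Seoul, Oslo, Minsk, Milan → queue [Paris, Manila, Dakar, Tokyo, Kyoto, Doha, Seoul, Oslo, Minsk, Milan]
Visit Paris; enqueue Hanoi → queue [Manila, Dakar, Tokyo, Kyoto, Doha, Seoul, Oslo, Minsk, Milan, Hanoi]
Visit Manila → queue [Dakar, Tokyo, Kyoto, Doha, Seoul, Oslo, Minsk, Milan, Hanoi]
Visit Dakar; enqueue Vilnius, Cairo → queue [Tokyo, Kyoto, Doha, Seoul, Oslo, Minsk, Milan, Hanoi, Vilnius, Cairo]
Visit Tokyo; enqueue Dubai → queue [Kyoto, Doha, Seoul, Oslo, Minsk, Milan, Hanoi, Vilnius, Cairo, Dubai]
Visit Kyoto → queue [Doha, Seoul, Oslo, Minsk, Milan, Hanoi, Vilnius, Cairo, Dubai]
Visit Doha; enqueue Delhi → queue [Seoul, Oslo, Minsk, Milan, Hanoi, Vilnius, Cairo, Dubai, Delhi]
Visit Seoul → queue [Oslo, Minsk, Milan, Hanoi, Vilnius, Cairo, Dubai, Delhi]
Visit Oslo → queue [Minsk, Milan, Hanoi, Vilnius, Cairo, Dubai, Delhi]
Visit Minsk → queue [Milan, Hanoi, Vilnius, Cairo, Dubai, Delhi]
Visit Milan → queue [Hanoi, Vilnius, Cairo, Dubai, Delhi]
Visit Hanoi → queue [Vilnius, Cairo, Dubai, Delhi]
Visit Vilnius → queue [Cairo, Dubai, Delhi]
Visit Cairo → queue [Dubai, Delhi]
Visit Dubai → queue [Delhi]
Visit Delhi → queue []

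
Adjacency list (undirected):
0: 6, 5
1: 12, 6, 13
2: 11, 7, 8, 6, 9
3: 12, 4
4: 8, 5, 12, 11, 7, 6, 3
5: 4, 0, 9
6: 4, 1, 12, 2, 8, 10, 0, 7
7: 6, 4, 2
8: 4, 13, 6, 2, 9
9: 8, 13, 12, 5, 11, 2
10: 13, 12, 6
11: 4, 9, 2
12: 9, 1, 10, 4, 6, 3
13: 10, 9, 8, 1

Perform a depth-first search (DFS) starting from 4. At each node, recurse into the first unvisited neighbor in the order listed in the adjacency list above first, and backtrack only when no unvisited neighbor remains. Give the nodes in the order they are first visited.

4, 8, 13, 10, 12, 9, 5, 0, 6, 1, 2, 11, 7, 3

Visit 4
4 → 8
8 → 13
13 → 10
10 → 12
12 → 9
9 → 5
5 → 0
0 → 6
6 → 1
6 → 2
2 → 11
2 → 7
12 → 3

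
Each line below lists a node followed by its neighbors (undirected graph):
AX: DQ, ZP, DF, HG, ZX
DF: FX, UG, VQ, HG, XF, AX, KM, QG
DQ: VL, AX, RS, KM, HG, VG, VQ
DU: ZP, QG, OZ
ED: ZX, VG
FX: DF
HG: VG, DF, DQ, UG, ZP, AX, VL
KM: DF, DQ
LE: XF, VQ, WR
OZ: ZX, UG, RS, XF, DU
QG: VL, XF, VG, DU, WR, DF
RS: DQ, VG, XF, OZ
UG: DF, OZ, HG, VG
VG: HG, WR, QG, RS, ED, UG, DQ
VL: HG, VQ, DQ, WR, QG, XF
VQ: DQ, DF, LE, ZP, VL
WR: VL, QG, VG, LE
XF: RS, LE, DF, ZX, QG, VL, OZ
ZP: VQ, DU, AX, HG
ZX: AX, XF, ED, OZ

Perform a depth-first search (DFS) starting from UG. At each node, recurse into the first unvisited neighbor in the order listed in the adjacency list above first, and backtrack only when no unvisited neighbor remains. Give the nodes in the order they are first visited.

Visit UG
UG → DF
DF → FX
DF → VQ
VQ → DQ
DQ → VL
VL → HG
HG → VG
VG → WR
WR → QG
QG → XF
XF → RS
RS → OZ
OZ → ZX
ZX → AX
AX → ZP
ZP → DU
ZX → ED
XF → LE
DQ → KM

UG → DF → FX → VQ → DQ → VL → HG → VG → WR → QG → XF → RS → OZ → ZX → AX → ZP → DU → ED → LE → KM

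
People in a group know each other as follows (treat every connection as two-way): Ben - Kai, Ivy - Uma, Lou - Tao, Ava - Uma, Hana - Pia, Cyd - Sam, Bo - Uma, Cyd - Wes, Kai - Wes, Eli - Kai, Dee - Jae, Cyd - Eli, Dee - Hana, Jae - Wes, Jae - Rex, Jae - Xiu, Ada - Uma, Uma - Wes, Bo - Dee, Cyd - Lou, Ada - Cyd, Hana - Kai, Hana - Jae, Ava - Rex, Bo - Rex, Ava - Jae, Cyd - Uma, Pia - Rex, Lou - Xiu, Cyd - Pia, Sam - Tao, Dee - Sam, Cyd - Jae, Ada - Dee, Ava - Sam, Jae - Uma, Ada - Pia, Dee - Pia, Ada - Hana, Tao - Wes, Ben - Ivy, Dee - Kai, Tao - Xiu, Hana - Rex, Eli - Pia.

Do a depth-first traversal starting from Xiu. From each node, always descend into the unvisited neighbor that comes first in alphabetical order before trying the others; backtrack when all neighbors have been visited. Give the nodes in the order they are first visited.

Xiu, Jae, Ava, Rex, Bo, Dee, Ada, Cyd, Eli, Kai, Ben, Ivy, Uma, Wes, Tao, Lou, Sam, Hana, Pia

Visit Xiu
Xiu → Jae
Jae → Ava
Ava → Rex
Rex → Bo
Bo → Dee
Dee → Ada
Ada → Cyd
Cyd → Eli
Eli → Kai
Kai → Ben
Ben → Ivy
Ivy → Uma
Uma → Wes
Wes → Tao
Tao → Lou
Tao → Sam
Kai → Hana
Hana → Pia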